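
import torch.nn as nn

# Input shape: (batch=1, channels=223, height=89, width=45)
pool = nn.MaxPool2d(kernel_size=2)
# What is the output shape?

Input shape: (1, 223, 89, 45)
Output shape: (1, 223, 44, 22)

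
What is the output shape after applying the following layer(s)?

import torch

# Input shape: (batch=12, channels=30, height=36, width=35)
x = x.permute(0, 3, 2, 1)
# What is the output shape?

Input shape: (12, 30, 36, 35)
Output shape: (12, 35, 36, 30)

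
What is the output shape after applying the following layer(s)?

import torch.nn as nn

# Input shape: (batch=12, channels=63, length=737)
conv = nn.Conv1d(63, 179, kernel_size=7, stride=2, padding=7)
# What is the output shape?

Input shape: (12, 63, 737)
Output shape: (12, 179, 373)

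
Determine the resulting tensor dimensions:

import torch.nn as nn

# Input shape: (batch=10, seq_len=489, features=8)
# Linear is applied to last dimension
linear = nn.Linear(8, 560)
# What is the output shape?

Input shape: (10, 489, 8)
Output shape: (10, 489, 560)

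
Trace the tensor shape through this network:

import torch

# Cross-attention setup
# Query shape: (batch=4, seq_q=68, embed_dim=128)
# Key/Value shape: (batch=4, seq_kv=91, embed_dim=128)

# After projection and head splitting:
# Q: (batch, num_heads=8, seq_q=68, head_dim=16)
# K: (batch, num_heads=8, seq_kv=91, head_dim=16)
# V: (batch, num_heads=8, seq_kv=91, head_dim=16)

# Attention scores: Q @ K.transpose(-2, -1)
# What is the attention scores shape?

Input shape: (4, 68, 128)
Output shape: (4, 8, 68, 91)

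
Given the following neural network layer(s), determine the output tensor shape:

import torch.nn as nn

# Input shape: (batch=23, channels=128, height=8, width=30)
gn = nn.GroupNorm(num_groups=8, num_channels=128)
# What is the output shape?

Input shape: (23, 128, 8, 30)
Output shape: (23, 128, 8, 30)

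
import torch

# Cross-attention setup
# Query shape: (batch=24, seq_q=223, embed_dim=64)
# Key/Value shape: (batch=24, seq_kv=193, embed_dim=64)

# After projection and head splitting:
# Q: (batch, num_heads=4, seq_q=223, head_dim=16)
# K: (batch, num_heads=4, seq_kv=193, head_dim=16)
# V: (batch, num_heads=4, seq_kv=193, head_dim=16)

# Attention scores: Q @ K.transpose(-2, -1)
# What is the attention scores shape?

Input shape: (24, 223, 64)
Output shape: (24, 4, 223, 193)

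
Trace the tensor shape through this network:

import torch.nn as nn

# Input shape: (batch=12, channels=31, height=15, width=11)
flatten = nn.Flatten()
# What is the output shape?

Input shape: (12, 31, 15, 11)
Output shape: (12, 5115)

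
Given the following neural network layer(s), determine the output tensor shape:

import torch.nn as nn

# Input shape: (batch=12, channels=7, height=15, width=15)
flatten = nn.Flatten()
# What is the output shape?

Input shape: (12, 7, 15, 15)
Output shape: (12, 1575)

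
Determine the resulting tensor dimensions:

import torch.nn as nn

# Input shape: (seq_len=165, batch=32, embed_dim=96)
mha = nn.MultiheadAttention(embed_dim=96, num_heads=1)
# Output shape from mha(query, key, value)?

Input shape: (165, 32, 96)
Output shape: (165, 32, 96)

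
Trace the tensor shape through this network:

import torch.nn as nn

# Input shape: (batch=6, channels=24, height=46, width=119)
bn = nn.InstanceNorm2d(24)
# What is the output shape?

Input shape: (6, 24, 46, 119)
Output shape: (6, 24, 46, 119)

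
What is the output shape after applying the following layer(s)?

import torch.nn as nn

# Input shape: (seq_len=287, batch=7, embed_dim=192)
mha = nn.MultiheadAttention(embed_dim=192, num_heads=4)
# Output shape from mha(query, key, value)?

Input shape: (287, 7, 192)
Output shape: (287, 7, 192)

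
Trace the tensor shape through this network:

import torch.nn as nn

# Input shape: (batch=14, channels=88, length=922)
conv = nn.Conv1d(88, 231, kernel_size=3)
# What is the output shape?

Input shape: (14, 88, 922)
Output shape: (14, 231, 920)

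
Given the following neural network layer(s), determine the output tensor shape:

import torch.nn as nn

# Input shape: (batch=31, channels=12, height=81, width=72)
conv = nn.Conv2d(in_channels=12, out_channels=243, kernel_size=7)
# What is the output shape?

Input shape: (31, 12, 81, 72)
Output shape: (31, 243, 75, 66)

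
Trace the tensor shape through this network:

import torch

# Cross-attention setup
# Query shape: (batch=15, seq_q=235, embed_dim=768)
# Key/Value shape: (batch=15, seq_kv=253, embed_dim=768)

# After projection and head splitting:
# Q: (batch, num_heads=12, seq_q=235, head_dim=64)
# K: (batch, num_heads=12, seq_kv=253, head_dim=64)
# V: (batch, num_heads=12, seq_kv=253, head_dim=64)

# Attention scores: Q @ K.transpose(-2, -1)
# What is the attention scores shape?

Input shape: (15, 235, 768)
Output shape: (15, 12, 235, 253)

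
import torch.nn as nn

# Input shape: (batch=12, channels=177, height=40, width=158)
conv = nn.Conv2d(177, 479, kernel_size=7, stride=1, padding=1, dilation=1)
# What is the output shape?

Input shape: (12, 177, 40, 158)
Output shape: (12, 479, 36, 154)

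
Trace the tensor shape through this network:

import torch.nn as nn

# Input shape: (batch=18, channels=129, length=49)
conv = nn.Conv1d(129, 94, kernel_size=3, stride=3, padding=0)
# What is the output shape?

Input shape: (18, 129, 49)
Output shape: (18, 94, 16)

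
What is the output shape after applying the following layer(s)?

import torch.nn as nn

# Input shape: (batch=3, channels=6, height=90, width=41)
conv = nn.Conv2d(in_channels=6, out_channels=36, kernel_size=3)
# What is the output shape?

Input shape: (3, 6, 90, 41)
Output shape: (3, 36, 88, 39)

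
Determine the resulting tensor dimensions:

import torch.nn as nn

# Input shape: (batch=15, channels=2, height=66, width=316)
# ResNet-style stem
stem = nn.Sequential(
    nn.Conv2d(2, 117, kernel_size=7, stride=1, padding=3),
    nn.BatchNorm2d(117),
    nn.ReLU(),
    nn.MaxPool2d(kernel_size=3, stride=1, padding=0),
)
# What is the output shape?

Input shape: (15, 2, 66, 316)
  -> after Conv2d 7x7 stride=1: (15, 117, 66, 316)
Output shape: (15, 117, 64, 314)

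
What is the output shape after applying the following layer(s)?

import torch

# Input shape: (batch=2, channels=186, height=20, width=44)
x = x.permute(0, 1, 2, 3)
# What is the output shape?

Input shape: (2, 186, 20, 44)
Output shape: (2, 186, 20, 44)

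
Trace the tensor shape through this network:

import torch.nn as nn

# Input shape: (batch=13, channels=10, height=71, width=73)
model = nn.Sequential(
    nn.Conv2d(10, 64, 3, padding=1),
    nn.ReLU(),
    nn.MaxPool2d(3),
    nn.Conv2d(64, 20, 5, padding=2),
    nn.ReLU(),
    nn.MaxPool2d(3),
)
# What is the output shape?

Input shape: (13, 10, 71, 73)
  -> after first Conv2d: (13, 64, 71, 73)
  -> after first MaxPool2d: (13, 64, 23, 24)
  -> after second Conv2d: (13, 20, 23, 24)
Output shape: (13, 20, 7, 8)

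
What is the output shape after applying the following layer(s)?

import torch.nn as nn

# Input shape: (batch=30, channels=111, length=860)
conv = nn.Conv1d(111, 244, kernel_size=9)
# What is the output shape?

Input shape: (30, 111, 860)
Output shape: (30, 244, 852)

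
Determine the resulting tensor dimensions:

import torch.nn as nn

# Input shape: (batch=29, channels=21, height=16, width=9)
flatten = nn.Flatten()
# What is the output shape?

Input shape: (29, 21, 16, 9)
Output shape: (29, 3024)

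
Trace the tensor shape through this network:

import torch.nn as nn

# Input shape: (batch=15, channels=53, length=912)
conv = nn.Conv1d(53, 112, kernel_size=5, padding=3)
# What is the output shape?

Input shape: (15, 53, 912)
Output shape: (15, 112, 914)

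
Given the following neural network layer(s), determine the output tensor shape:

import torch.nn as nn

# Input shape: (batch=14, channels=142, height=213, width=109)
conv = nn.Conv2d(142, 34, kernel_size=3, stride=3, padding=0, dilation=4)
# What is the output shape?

Input shape: (14, 142, 213, 109)
Output shape: (14, 34, 69, 34)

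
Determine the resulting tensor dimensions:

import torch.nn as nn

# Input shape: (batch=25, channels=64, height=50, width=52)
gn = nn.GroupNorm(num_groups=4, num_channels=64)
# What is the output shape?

Input shape: (25, 64, 50, 52)
Output shape: (25, 64, 50, 52)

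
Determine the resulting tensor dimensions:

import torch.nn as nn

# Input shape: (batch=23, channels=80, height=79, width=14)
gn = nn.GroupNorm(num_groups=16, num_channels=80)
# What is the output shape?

Input shape: (23, 80, 79, 14)
Output shape: (23, 80, 79, 14)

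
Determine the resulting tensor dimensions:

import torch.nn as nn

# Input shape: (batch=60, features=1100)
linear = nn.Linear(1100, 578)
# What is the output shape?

Input shape: (60, 1100)
Output shape: (60, 578)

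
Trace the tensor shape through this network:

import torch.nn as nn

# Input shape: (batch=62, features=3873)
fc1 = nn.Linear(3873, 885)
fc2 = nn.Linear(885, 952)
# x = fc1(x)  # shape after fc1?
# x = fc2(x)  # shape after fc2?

Input shape: (62, 3873)
  -> after fc1: (62, 885)
Output shape: (62, 952)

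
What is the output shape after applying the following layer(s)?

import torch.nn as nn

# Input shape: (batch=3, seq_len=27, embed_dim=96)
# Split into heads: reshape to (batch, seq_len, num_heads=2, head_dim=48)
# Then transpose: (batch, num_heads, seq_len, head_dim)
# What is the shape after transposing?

Input shape: (3, 27, 96)
  -> after reshape: (3, 27, 2, 48)
Output shape: (3, 2, 27, 48)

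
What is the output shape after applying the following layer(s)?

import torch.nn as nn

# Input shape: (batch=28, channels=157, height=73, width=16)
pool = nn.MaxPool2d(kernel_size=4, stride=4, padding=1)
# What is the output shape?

Input shape: (28, 157, 73, 16)
Output shape: (28, 157, 18, 4)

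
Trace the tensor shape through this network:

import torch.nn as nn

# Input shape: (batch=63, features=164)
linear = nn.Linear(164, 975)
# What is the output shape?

Input shape: (63, 164)
Output shape: (63, 975)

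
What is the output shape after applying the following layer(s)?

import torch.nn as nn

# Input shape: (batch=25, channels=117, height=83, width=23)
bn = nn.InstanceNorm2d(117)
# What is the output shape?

Input shape: (25, 117, 83, 23)
Output shape: (25, 117, 83, 23)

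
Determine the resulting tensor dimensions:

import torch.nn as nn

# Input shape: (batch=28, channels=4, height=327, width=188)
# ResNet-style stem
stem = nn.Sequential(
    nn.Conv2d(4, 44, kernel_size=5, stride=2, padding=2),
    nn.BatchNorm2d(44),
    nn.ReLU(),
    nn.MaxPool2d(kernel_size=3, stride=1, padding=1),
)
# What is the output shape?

Input shape: (28, 4, 327, 188)
  -> after Conv2d 5x5 stride=2: (28, 44, 164, 94)
Output shape: (28, 44, 164, 94)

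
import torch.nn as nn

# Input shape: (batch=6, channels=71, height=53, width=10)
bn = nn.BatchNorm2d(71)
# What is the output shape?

Input shape: (6, 71, 53, 10)
Output shape: (6, 71, 53, 10)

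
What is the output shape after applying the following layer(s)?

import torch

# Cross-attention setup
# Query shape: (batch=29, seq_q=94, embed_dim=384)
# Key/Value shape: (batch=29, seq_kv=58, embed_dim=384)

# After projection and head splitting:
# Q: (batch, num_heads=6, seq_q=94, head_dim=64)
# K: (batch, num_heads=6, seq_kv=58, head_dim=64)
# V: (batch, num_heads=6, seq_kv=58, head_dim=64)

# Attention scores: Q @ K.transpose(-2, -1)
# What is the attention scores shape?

Input shape: (29, 94, 384)
Output shape: (29, 6, 94, 58)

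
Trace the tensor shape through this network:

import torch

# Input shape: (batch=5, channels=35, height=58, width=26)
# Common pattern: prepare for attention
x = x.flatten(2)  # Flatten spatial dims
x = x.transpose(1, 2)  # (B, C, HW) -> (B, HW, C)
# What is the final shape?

Input shape: (5, 35, 58, 26)
  -> after flatten(2): (5, 35, 1508)
Output shape: (5, 1508, 35)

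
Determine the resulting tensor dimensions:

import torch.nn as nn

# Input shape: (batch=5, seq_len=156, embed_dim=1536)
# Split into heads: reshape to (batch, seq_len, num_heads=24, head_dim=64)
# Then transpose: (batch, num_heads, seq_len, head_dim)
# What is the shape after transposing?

Input shape: (5, 156, 1536)
  -> after reshape: (5, 156, 24, 64)
Output shape: (5, 24, 156, 64)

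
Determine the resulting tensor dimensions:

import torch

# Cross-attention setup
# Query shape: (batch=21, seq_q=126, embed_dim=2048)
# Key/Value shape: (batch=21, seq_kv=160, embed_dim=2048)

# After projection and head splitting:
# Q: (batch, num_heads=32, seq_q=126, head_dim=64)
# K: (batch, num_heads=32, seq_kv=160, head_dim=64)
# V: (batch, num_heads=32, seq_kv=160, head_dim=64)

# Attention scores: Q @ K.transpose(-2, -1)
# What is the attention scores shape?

Input shape: (21, 126, 2048)
Output shape: (21, 32, 126, 160)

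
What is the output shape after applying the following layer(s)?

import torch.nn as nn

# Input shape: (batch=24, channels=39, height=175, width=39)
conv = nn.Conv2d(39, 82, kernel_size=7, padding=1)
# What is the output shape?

Input shape: (24, 39, 175, 39)
Output shape: (24, 82, 171, 35)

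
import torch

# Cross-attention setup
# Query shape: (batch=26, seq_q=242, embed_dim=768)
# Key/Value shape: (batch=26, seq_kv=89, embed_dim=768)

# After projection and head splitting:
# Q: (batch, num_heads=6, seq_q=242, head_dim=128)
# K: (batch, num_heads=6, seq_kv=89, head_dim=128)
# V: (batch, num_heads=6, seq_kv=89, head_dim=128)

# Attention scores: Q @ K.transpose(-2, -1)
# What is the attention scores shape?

Input shape: (26, 242, 768)
Output shape: (26, 6, 242, 89)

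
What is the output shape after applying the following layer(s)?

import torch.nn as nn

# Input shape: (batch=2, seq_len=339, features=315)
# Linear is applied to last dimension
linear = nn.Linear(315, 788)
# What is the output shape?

Input shape: (2, 339, 315)
Output shape: (2, 339, 788)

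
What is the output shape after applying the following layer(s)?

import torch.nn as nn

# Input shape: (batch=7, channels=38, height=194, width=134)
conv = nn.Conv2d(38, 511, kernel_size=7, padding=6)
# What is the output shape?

Input shape: (7, 38, 194, 134)
Output shape: (7, 511, 200, 140)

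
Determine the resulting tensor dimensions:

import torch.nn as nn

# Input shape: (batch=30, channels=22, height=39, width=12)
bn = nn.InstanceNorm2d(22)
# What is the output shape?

Input shape: (30, 22, 39, 12)
Output shape: (30, 22, 39, 12)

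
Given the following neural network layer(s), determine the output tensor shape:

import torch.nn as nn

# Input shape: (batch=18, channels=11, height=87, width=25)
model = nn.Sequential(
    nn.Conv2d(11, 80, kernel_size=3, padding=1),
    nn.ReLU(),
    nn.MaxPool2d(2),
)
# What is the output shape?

Input shape: (18, 11, 87, 25)
  -> after Conv2d: (18, 80, 87, 25)
  -> after ReLU: (18, 80, 87, 25)
Output shape: (18, 80, 43, 12)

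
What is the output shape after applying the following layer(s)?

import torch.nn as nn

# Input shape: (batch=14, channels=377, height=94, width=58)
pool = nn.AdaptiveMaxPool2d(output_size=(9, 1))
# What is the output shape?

Input shape: (14, 377, 94, 58)
Output shape: (14, 377, 9, 1)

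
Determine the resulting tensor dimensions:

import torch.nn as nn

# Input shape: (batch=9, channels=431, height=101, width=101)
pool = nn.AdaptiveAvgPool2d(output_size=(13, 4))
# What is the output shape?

Input shape: (9, 431, 101, 101)
Output shape: (9, 431, 13, 4)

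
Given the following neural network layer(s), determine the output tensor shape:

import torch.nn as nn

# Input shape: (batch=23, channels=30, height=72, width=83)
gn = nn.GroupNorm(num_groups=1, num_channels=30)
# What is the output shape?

Input shape: (23, 30, 72, 83)
Output shape: (23, 30, 72, 83)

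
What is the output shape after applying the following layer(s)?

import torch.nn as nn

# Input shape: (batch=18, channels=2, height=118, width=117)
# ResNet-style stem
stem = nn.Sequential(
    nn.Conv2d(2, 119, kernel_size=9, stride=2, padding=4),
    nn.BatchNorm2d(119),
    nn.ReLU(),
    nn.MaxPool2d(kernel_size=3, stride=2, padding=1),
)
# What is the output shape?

Input shape: (18, 2, 118, 117)
  -> after Conv2d 9x9 stride=2: (18, 119, 59, 59)
Output shape: (18, 119, 30, 30)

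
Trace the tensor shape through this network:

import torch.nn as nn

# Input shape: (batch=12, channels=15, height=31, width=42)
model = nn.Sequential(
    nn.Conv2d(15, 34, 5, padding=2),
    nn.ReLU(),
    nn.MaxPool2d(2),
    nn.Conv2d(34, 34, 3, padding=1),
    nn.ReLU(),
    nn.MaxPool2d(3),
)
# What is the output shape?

Input shape: (12, 15, 31, 42)
  -> after first Conv2d: (12, 34, 31, 42)
  -> after first MaxPool2d: (12, 34, 15, 21)
  -> after second Conv2d: (12, 34, 15, 21)
Output shape: (12, 34, 5, 7)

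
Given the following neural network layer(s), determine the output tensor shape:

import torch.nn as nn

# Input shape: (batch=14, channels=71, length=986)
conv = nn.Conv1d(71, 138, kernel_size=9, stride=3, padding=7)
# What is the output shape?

Input shape: (14, 71, 986)
Output shape: (14, 138, 331)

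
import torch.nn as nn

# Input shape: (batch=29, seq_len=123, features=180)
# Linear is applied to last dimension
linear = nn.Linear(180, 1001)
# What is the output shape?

Input shape: (29, 123, 180)
Output shape: (29, 123, 1001)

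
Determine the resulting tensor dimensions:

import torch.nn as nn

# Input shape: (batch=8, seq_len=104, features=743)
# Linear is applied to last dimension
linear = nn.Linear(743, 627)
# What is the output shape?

Input shape: (8, 104, 743)
Output shape: (8, 104, 627)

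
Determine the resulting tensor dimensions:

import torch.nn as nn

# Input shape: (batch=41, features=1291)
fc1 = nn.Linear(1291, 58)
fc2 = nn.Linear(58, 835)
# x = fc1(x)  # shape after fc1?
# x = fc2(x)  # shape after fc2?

Input shape: (41, 1291)
  -> after fc1: (41, 58)
Output shape: (41, 835)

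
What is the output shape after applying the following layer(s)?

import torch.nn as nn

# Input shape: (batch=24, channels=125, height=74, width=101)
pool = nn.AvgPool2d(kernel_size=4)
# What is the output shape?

Input shape: (24, 125, 74, 101)
Output shape: (24, 125, 18, 25)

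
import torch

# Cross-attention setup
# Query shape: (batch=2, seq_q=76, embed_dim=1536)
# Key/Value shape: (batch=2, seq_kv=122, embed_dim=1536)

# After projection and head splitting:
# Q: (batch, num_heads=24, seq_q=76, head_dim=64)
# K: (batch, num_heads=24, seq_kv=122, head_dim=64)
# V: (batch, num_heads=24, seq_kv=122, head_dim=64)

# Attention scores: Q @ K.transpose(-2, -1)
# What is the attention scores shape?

Input shape: (2, 76, 1536)
Output shape: (2, 24, 76, 122)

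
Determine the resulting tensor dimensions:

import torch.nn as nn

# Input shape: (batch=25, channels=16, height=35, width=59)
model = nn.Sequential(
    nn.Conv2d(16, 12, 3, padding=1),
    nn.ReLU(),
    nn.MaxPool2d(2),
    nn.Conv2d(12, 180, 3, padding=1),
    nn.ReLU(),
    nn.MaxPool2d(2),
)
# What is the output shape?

Input shape: (25, 16, 35, 59)
  -> after first Conv2d: (25, 12, 35, 59)
  -> after first MaxPool2d: (25, 12, 17, 29)
  -> after second Conv2d: (25, 180, 17, 29)
Output shape: (25, 180, 8, 14)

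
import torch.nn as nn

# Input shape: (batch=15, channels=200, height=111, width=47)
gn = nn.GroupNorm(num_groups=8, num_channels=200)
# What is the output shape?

Input shape: (15, 200, 111, 47)
Output shape: (15, 200, 111, 47)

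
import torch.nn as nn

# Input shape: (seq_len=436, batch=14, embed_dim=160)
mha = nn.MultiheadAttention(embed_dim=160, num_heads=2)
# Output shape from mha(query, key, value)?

Input shape: (436, 14, 160)
Output shape: (436, 14, 160)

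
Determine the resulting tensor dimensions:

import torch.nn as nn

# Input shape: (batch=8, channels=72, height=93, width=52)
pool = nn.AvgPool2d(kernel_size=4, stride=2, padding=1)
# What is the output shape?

Input shape: (8, 72, 93, 52)
Output shape: (8, 72, 46, 26)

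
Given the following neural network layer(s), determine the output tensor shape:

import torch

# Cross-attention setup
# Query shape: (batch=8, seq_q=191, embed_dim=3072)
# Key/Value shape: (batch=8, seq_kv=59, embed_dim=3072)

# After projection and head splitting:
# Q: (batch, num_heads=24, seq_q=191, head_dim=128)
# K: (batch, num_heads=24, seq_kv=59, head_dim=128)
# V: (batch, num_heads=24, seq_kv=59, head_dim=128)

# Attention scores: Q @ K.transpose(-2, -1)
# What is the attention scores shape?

Input shape: (8, 191, 3072)
Output shape: (8, 24, 191, 59)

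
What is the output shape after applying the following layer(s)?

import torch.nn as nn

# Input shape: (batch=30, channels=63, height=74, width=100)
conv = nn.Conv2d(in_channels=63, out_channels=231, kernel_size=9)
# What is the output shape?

Input shape: (30, 63, 74, 100)
Output shape: (30, 231, 66, 92)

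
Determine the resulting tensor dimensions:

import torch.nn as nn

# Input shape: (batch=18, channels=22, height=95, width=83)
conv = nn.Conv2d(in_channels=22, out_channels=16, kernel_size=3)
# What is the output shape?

Input shape: (18, 22, 95, 83)
Output shape: (18, 16, 93, 81)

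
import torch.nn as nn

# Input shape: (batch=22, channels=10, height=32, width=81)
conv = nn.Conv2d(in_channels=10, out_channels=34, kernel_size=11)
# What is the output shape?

Input shape: (22, 10, 32, 81)
Output shape: (22, 34, 22, 71)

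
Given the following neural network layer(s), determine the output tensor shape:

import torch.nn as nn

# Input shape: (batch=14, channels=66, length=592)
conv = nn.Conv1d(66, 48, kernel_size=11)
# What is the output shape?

Input shape: (14, 66, 592)
Output shape: (14, 48, 582)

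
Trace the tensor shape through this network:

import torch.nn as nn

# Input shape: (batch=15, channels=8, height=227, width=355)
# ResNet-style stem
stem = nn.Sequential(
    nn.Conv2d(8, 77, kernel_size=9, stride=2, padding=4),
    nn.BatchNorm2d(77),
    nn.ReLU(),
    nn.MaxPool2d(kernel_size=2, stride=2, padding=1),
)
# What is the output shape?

Input shape: (15, 8, 227, 355)
  -> after Conv2d 9x9 stride=2: (15, 77, 114, 178)
Output shape: (15, 77, 58, 90)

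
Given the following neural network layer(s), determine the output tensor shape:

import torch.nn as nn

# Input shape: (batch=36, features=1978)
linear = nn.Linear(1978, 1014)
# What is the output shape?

Input shape: (36, 1978)
Output shape: (36, 1014)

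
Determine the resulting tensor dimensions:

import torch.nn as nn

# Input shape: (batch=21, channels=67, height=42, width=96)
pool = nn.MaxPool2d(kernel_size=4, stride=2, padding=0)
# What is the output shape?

Input shape: (21, 67, 42, 96)
Output shape: (21, 67, 20, 47)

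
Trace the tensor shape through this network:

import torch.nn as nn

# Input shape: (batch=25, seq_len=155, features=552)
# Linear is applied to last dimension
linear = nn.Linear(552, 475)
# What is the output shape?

Input shape: (25, 155, 552)
Output shape: (25, 155, 475)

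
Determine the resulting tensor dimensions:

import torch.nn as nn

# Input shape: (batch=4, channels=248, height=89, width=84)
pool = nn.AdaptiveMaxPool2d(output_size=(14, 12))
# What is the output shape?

Input shape: (4, 248, 89, 84)
Output shape: (4, 248, 14, 12)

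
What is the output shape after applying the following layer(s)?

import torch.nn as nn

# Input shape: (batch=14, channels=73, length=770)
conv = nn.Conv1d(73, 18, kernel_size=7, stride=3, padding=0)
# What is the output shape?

Input shape: (14, 73, 770)
Output shape: (14, 18, 255)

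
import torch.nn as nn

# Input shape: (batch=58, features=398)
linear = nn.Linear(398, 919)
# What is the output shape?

Input shape: (58, 398)
Output shape: (58, 919)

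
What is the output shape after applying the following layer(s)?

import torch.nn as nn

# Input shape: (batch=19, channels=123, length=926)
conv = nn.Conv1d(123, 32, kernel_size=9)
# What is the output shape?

Input shape: (19, 123, 926)
Output shape: (19, 32, 918)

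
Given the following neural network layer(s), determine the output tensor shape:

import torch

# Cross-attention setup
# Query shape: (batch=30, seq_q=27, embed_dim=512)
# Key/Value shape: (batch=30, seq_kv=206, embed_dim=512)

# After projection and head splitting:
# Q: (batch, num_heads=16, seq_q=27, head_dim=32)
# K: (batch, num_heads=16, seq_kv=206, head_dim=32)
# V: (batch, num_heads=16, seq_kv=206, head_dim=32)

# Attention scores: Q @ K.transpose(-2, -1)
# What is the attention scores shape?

Input shape: (30, 27, 512)
Output shape: (30, 16, 27, 206)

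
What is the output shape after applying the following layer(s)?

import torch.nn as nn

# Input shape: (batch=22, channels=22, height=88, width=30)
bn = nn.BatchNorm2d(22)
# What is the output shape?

Input shape: (22, 22, 88, 30)
Output shape: (22, 22, 88, 30)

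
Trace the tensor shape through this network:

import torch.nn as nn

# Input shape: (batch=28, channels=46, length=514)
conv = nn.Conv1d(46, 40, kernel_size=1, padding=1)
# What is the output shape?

Input shape: (28, 46, 514)
Output shape: (28, 40, 516)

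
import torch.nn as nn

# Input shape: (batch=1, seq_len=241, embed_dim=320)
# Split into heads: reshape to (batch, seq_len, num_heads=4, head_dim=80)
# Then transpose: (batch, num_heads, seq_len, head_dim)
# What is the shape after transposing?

Input shape: (1, 241, 320)
  -> after reshape: (1, 241, 4, 80)
Output shape: (1, 4, 241, 80)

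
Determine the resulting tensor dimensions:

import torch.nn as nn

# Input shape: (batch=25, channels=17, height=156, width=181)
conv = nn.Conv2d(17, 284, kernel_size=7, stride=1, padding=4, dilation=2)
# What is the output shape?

Input shape: (25, 17, 156, 181)
Output shape: (25, 284, 152, 177)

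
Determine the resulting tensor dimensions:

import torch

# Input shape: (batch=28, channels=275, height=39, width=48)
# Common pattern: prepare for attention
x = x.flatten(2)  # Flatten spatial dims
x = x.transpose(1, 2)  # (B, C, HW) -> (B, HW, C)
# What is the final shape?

Input shape: (28, 275, 39, 48)
  -> after flatten(2): (28, 275, 1872)
Output shape: (28, 1872, 275)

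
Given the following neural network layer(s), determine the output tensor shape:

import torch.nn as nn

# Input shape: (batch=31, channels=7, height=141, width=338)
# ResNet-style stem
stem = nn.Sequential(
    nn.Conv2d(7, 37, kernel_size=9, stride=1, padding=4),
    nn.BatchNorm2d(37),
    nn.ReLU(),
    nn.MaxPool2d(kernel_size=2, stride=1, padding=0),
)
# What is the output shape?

Input shape: (31, 7, 141, 338)
  -> after Conv2d 9x9 stride=1: (31, 37, 141, 338)
Output shape: (31, 37, 140, 337)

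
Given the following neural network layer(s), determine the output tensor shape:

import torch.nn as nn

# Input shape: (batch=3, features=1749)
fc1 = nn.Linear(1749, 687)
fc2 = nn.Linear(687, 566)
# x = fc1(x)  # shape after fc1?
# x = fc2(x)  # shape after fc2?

Input shape: (3, 1749)
  -> after fc1: (3, 687)
Output shape: (3, 566)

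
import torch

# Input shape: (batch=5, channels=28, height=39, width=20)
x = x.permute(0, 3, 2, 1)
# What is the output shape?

Input shape: (5, 28, 39, 20)
Output shape: (5, 20, 39, 28)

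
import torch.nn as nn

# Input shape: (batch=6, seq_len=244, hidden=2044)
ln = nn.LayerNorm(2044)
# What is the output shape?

Input shape: (6, 244, 2044)
Output shape: (6, 244, 2044)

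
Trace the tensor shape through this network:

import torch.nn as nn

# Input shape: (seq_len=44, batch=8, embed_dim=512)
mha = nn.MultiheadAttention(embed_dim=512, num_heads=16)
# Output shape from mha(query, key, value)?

Input shape: (44, 8, 512)
Output shape: (44, 8, 512)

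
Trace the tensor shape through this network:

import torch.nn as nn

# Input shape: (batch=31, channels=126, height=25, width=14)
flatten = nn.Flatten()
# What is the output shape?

Input shape: (31, 126, 25, 14)
Output shape: (31, 44100)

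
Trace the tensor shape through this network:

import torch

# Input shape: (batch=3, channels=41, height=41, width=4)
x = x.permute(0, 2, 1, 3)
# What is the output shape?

Input shape: (3, 41, 41, 4)
Output shape: (3, 41, 41, 4)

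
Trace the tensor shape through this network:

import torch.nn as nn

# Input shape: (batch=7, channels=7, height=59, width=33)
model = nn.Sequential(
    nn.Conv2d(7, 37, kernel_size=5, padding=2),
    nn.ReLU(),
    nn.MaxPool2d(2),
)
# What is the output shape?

Input shape: (7, 7, 59, 33)
  -> after Conv2d: (7, 37, 59, 33)
  -> after ReLU: (7, 37, 59, 33)
Output shape: (7, 37, 29, 16)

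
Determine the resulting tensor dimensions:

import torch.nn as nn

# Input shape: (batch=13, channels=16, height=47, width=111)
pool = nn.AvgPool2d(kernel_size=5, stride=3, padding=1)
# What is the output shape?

Input shape: (13, 16, 47, 111)
Output shape: (13, 16, 15, 37)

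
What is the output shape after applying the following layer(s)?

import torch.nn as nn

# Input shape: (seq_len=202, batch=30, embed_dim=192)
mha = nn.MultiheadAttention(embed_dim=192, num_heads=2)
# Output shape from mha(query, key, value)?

Input shape: (202, 30, 192)
Output shape: (202, 30, 192)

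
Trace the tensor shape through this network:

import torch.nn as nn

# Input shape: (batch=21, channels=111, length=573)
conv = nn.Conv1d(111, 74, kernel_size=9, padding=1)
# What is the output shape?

Input shape: (21, 111, 573)
Output shape: (21, 74, 567)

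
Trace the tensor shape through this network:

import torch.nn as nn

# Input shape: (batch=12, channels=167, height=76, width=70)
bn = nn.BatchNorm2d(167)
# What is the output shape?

Input shape: (12, 167, 76, 70)
Output shape: (12, 167, 76, 70)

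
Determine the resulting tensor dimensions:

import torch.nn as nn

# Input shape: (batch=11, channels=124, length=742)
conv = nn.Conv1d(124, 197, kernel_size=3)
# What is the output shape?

Input shape: (11, 124, 742)
Output shape: (11, 197, 740)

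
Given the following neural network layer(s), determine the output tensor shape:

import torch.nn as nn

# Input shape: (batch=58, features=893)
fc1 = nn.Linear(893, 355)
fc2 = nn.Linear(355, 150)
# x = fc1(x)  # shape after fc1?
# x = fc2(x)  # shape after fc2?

Input shape: (58, 893)
  -> after fc1: (58, 355)
Output shape: (58, 150)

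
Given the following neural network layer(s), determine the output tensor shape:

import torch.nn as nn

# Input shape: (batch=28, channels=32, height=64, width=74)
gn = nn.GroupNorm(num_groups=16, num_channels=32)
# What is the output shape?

Input shape: (28, 32, 64, 74)
Output shape: (28, 32, 64, 74)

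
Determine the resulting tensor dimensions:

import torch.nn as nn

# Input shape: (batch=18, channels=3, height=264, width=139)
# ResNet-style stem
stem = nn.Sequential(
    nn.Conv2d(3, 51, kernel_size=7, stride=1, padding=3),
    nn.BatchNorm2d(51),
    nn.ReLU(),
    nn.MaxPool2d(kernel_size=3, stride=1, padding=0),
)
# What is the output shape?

Input shape: (18, 3, 264, 139)
  -> after Conv2d 7x7 stride=1: (18, 51, 264, 139)
Output shape: (18, 51, 262, 137)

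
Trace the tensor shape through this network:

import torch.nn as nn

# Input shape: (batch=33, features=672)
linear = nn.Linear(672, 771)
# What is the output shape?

Input shape: (33, 672)
Output shape: (33, 771)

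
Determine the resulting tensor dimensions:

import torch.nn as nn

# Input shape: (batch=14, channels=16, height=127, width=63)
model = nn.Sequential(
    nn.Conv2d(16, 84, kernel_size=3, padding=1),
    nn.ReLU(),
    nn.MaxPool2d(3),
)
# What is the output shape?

Input shape: (14, 16, 127, 63)
  -> after Conv2d: (14, 84, 127, 63)
  -> after ReLU: (14, 84, 127, 63)
Output shape: (14, 84, 42, 21)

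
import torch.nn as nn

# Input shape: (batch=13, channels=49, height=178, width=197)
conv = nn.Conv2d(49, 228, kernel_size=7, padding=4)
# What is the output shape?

Input shape: (13, 49, 178, 197)
Output shape: (13, 228, 180, 199)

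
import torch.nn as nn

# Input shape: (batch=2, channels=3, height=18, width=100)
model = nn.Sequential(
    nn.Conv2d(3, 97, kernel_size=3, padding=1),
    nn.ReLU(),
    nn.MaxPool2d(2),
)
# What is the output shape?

Input shape: (2, 3, 18, 100)
  -> after Conv2d: (2, 97, 18, 100)
  -> after ReLU: (2, 97, 18, 100)
Output shape: (2, 97, 9, 50)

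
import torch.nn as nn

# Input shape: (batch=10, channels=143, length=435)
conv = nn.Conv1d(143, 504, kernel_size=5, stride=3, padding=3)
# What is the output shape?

Input shape: (10, 143, 435)
Output shape: (10, 504, 146)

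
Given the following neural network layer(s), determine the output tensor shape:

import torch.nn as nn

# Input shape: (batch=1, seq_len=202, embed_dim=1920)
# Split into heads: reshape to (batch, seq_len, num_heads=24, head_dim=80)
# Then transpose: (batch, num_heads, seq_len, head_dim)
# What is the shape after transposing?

Input shape: (1, 202, 1920)
  -> after reshape: (1, 202, 24, 80)
Output shape: (1, 24, 202, 80)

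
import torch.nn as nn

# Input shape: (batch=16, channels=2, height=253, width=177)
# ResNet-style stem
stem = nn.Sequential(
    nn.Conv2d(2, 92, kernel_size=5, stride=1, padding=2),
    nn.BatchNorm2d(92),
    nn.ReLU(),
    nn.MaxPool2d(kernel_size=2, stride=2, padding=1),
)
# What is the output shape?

Input shape: (16, 2, 253, 177)
  -> after Conv2d 5x5 stride=1: (16, 92, 253, 177)
Output shape: (16, 92, 127, 89)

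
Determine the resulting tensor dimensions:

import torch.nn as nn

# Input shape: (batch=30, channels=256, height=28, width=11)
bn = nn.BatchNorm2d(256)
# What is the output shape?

Input shape: (30, 256, 28, 11)
Output shape: (30, 256, 28, 11)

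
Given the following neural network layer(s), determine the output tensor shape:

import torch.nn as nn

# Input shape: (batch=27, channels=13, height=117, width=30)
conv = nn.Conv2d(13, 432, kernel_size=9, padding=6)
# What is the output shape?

Input shape: (27, 13, 117, 30)
Output shape: (27, 432, 121, 34)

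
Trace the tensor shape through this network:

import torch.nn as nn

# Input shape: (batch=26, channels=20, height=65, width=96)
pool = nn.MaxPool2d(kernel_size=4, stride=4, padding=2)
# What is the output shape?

Input shape: (26, 20, 65, 96)
Output shape: (26, 20, 17, 25)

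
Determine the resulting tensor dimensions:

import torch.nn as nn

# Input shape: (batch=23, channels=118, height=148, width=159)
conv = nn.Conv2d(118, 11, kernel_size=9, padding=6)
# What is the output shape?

Input shape: (23, 118, 148, 159)
Output shape: (23, 11, 152, 163)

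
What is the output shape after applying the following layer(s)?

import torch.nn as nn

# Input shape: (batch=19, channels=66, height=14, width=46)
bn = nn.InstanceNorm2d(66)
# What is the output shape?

Input shape: (19, 66, 14, 46)
Output shape: (19, 66, 14, 46)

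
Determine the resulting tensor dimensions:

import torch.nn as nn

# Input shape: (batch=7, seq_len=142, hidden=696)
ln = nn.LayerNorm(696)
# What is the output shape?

Input shape: (7, 142, 696)
Output shape: (7, 142, 696)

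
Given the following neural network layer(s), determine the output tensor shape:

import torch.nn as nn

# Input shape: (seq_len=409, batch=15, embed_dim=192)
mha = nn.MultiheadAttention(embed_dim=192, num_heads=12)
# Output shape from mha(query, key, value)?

Input shape: (409, 15, 192)
Output shape: (409, 15, 192)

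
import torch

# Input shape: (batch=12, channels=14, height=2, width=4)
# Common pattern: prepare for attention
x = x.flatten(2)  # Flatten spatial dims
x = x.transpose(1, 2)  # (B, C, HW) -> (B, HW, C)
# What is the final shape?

Input shape: (12, 14, 2, 4)
  -> after flatten(2): (12, 14, 8)
Output shape: (12, 8, 14)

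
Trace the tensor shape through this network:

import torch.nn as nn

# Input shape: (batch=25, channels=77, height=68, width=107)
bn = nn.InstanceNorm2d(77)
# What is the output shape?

Input shape: (25, 77, 68, 107)
Output shape: (25, 77, 68, 107)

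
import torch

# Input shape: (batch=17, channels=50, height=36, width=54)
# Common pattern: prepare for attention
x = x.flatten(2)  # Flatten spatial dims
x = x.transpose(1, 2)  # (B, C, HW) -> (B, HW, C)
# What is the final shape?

Input shape: (17, 50, 36, 54)
  -> after flatten(2): (17, 50, 1944)
Output shape: (17, 1944, 50)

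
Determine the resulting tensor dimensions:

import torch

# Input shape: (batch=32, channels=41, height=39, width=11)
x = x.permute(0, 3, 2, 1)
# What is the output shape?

Input shape: (32, 41, 39, 11)
Output shape: (32, 11, 39, 41)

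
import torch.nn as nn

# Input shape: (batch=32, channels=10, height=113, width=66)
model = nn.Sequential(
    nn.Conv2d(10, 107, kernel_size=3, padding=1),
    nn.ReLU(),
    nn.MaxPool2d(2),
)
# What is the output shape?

Input shape: (32, 10, 113, 66)
  -> after Conv2d: (32, 107, 113, 66)
  -> after ReLU: (32, 107, 113, 66)
Output shape: (32, 107, 56, 33)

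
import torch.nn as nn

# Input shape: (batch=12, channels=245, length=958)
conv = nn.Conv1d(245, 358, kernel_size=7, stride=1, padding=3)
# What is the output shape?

Input shape: (12, 245, 958)
Output shape: (12, 358, 958)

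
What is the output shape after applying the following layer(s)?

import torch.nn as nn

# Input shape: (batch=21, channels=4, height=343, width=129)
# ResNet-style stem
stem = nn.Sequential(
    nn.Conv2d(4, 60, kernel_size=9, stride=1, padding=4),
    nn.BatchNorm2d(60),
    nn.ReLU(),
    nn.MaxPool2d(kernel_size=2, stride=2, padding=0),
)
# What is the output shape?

Input shape: (21, 4, 343, 129)
  -> after Conv2d 9x9 stride=1: (21, 60, 343, 129)
Output shape: (21, 60, 171, 64)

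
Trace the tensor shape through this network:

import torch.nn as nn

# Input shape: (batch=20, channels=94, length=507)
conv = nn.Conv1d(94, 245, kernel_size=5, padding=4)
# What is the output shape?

Input shape: (20, 94, 507)
Output shape: (20, 245, 511)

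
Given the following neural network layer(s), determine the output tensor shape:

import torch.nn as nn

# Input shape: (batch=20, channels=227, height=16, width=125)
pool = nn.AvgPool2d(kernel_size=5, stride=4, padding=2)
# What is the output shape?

Input shape: (20, 227, 16, 125)
Output shape: (20, 227, 4, 32)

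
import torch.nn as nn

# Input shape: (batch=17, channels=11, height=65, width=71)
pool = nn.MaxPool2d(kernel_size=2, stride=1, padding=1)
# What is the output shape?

Input shape: (17, 11, 65, 71)
Output shape: (17, 11, 66, 72)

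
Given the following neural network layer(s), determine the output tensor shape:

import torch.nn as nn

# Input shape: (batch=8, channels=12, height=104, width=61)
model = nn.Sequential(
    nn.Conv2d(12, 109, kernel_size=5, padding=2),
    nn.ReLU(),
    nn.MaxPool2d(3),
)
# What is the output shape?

Input shape: (8, 12, 104, 61)
  -> after Conv2d: (8, 109, 104, 61)
  -> after ReLU: (8, 109, 104, 61)
Output shape: (8, 109, 34, 20)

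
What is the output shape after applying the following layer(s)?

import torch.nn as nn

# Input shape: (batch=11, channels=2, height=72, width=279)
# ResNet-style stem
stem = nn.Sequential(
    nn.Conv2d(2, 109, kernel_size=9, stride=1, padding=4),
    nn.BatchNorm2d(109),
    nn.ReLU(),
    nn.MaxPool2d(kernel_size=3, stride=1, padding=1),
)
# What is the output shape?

Input shape: (11, 2, 72, 279)
  -> after Conv2d 9x9 stride=1: (11, 109, 72, 279)
Output shape: (11, 109, 72, 279)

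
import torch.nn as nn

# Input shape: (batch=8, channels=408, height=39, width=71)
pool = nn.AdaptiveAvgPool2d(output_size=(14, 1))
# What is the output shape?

Input shape: (8, 408, 39, 71)
Output shape: (8, 408, 14, 1)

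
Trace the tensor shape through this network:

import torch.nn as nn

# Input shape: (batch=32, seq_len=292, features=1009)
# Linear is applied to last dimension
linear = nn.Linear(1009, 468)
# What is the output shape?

Input shape: (32, 292, 1009)
Output shape: (32, 292, 468)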